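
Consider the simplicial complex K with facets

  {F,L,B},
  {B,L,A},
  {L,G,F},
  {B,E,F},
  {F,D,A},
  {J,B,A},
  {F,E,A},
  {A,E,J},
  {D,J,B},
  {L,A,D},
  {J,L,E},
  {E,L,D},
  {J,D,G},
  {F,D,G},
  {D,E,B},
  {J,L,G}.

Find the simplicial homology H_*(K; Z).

H_0 ≅ Z,  H_1 ≅ Z^2,  H_2 ≅ Z.

Order the vertices as A < B < D < E < F < G < J < L. Listing each simplex with vertices in this order, K has dimension 2 with simplices:

  0-simplices (8): A, B, D, E, F, G, J, L
  1-simplices (24): AB, AD, AE, AF, AJ, AL, BD, BE, BF, BJ, BL, DE, DF, DG, DJ, DL, EF, EJ, EL, FG, FL, GJ, GL, JL
  2-simplices (16): ABJ, ABL, ADF, ADL, AEF, AEJ, BDE, BDJ, BEF, BFL, DEL, DFG, DGJ, EJL, FGL, GJL

giving chain groups C_0 ≅ Z^8, C_1 ≅ Z^24, C_2 ≅ Z^16.

The boundary map ∂_1: C_1 → C_0 maps an edge to its endpoints' difference, ∂[p,q] = q − p.
This gives a 8×24 integer matrix of rank 7; reducing to Smith normal form yields diagonal entries (1,1,1,1,1,1,1).

∂_2: C_2 → C_1 acts by ∂[p,q,r] = [q,r] − [p,r] + [p,q]. For instance
  ∂BDE = DE − BE + BD,
  ∂EJL = JL − EL + EJ.
The resulting 24×16 matrix has rank 15, and its Smith normal form has invariant factors (1,1,1,1,1,1,1,1,1,1,1,1,1,1,1).

Reading off H_k = ker ∂_k / im ∂_{k+1}:

  H_0: rank C_0 − rank ∂_1 = 8 − 7 = 1, and the invariant factors of ∂_1 are all 1, so H_0 ≅ Z.
  H_1: rank ker ∂_1 − rank ∂_2 = (24 − 7) − 15 = 2, and the invariant factors of ∂_2 are all 1, so H_1 ≅ Z^2.
  H_2: rank ker ∂_2 − rank ∂_3 = (16 − 15) − 0 = 1, and there is no ∂_3, so H_2 ≅ Z.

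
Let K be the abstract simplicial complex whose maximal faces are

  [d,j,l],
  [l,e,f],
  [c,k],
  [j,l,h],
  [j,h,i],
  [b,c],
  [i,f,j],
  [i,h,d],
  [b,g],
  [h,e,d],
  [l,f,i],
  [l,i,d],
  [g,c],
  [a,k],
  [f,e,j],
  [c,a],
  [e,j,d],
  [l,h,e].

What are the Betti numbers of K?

K has 12 vertices, 24 edges, 12 triangles.
rank ∂_0 = 0, rank ∂_1 = 10 ⇒ b_0 = 12 − 0 − 10 = 2; all invariant factors of ∂_1 are 1 so no torsion. So H_0 = Z^2.
rank ∂_1 = 10, rank ∂_2 = 12 ⇒ b_1 = 24 − 10 − 12 = 2; ∂_2 has invariant factor(s) [2] giving torsion. So H_1 = Z^2 ⊕ Z/2.
rank ∂_2 = 12, rank ∂_3 = 0 ⇒ b_2 = 12 − 12 − 0 = 0. So H_2 = 0.

b_0 = 2, b_1 = 2, b_2 = 0.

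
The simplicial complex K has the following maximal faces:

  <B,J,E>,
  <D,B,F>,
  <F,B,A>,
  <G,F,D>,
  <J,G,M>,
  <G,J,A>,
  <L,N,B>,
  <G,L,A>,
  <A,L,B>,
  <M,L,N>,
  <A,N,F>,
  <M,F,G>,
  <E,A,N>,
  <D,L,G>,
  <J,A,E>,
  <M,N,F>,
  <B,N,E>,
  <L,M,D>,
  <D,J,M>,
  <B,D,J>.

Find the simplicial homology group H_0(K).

H_0 ≅ Z.

K has 10 vertices, 30 edges, 20 triangles.
rank ∂_0 = 0, rank ∂_1 = 9 ⇒ b_0 = 10 − 0 − 9 = 1; all invariant factors of ∂_1 are 1 so no torsion. So H_0 ≅ Z.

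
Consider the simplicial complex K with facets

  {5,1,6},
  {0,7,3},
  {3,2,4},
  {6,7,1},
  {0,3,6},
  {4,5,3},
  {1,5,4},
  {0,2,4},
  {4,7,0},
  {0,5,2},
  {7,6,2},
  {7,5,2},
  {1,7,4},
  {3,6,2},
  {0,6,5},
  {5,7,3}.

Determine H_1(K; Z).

Order the vertices as 0 < 1 < 2 < 3 < 4 < 5 < 6 < 7. Listing each simplex with vertices in this order, K has dimension 2 with simplices:

  0-simplices (8): [0], [1], [2], [3], [4], [5], [6], [7]
  1-simplices (24): (24 of them)
  2-simplices (16): [0,2,4], [0,2,5], [0,3,6], [0,3,7], [0,4,7], [0,5,6], [1,4,5], [1,4,7], [1,5,6], [1,6,7], [2,3,4], [2,3,6], [2,5,7], [2,6,7], [3,4,5], [3,5,7]

so the chain groups are C_0 ≅ Z^8, C_1 ≅ Z^24, C_2 ≅ Z^16.

Boundary ∂_1: C_1 → C_0 maps an edge to its endpoints' difference, ∂[p,q] = q − p.
As a 8×24 matrix over Z this has rank 7, with invariant factors (1,1,1,1,1,1,1).

∂_2: C_2 → C_1 acts by ∂[p,q,r] = [q,r] − [p,r] + [p,q]. For instance
  ∂[1,6,7] = [6,7] − [1,7] + [1,6],
  ∂[0,4,7] = [4,7] − [0,7] + [0,4].
As a 24×16 matrix over Z this has rank 15, with invariant factors (1,1,1,1,1,1,1,1,1,1,1,1,1,1,1).

Computing H_k = (kernel of ∂_k) / (image of ∂_{k+1}):

  H_1: rank ker ∂_1 − rank ∂_2 = (24 − 7) − 15 = 2, and the invariant factors of ∂_2 are all 1, so H_1 ≅ Z^2.

H_1 = Z^2.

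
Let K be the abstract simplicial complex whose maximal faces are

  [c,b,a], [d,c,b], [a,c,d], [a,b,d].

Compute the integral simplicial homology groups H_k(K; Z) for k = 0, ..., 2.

H_0 ≅ Z,  H_1 = 0,  H_2 ≅ Z.

We work with the vertex ordering a < b < c < d. The simplices of K, each written with vertices in increasing order, are:

  0-simplices (4): a, b, c, d
  1-simplices (6): ab, ac, ad, bc, bd, cd
  2-simplices (4): abc, abd, acd, bcd

giving chain groups C_0 ≅ Z^4, C_1 ≅ Z^6, C_2 ≅ Z^4.

Boundary ∂_1: C_1 → C_0 sends each edge [p,q] (with p < q) to q − p. For instance
  ∂ab = b − a.
The 4×6 boundary matrix has rank 3 and Smith normal form diag(1,1,1).

The boundary map ∂_2: C_2 → C_1 sends each 2-simplex [p,q,r] to [q,r] − [p,r] + [p,q]. For instance
  ∂abd = bd − ad + ab,
  ∂abc = bc − ac + ab.
This gives a 6×4 integer matrix of rank 3; reducing to Smith normal form yields diagonal entries (1,1,1).

From H_k ≅ ker(∂_k) / im(∂_{k+1}) we obtain:

  H_0: rank C_0 − rank ∂_1 = 4 − 3 = 1, and the invariant factors of ∂_1 are all 1, so H_0 = Z.
  H_1: rank ker ∂_1 − rank ∂_2 = (6 − 3) − 3 = 0, and the invariant factors of ∂_2 are all 1, so H_1 = 0.
  H_2: rank ker ∂_2 − rank ∂_3 = (4 − 3) − 0 = 1, and there is no ∂_3, so H_2 = Z.

(K is a triangulation of the 2-sphere S^2.)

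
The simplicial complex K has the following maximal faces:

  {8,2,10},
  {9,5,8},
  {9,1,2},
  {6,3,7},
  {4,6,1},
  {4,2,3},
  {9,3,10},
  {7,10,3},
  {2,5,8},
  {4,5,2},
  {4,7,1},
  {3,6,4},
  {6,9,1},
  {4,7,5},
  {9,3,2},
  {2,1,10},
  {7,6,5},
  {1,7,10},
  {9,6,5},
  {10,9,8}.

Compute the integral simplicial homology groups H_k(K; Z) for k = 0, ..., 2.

H_0 = Z,  H_1 = Z ⊕ Z/2,  H_2 = 0.

We work with the vertex ordering 1 < 2 < 3 < 4 < 5 < 6 < 7 < 8 < 9 < 10. The simplices of K, each written with vertices in increasing order, are:

  0-simplices (10): [1], [2], [3], [4], [5], [6], [7], [8], [9], [10]
  1-simplices (30): (30 of them)
  2-simplices (20): (20 of them)

Hence C_0 ≅ Z^10, C_1 ≅ Z^30, C_2 ≅ Z^20.

Boundary ∂_1: C_1 → C_0 maps an edge to its endpoints' difference, ∂[p,q] = q − p.
The 10×30 boundary matrix has rank 9 and Smith normal form diag(1,1,1,1,1,1,1,1,1).

Boundary ∂_2: C_2 → C_1 sends each 2-simplex [p,q,r] to [q,r] − [p,r] + [p,q]. For instance
  ∂[2,8,10] = [8,10] − [2,10] + [2,8],
  ∂[4,5,7] = [5,7] − [4,7] + [4,5].
This gives a 30×20 integer matrix of rank 20; reducing to Smith normal form yields diagonal entries (1,1,1,1,1,1,1,1,1,1,1,1,1,1,1,1,1,1,1,2).

Computing H_k = (kernel of ∂_k) / (image of ∂_{k+1}):

  H_0: rank C_0 − rank ∂_1 = 10 − 9 = 1, and the invariant factors of ∂_1 are all 1, so H_0 = Z.
  H_1: rank ker ∂_1 − rank ∂_2 = (30 − 9) − 20 = 1, and ∂_2 has invariant factor 2 > 1, so H_1 = Z ⊕ Z/2.
  H_2: rank ker ∂_2 − rank ∂_3 = (20 − 20) − 0 = 0, and there is no ∂_3, so H_2 = 0.

As a check, the Euler characteristic is 10 − 30 + 20 = 0, which agrees with 1 − 1 + 0 = 0.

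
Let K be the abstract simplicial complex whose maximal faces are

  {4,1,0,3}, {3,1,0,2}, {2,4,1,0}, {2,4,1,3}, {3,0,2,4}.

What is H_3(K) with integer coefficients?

H_3 ≅ Z.

We work with the vertex ordering 0 < 1 < 2 < 3 < 4. The simplices of K, each written with vertices in increasing order, are:

  0-simplices (5): [0], [1], [2], [3], [4]
  1-simplices (10): [0,1], [0,2], [0,3], [0,4], [1,2], [1,3], [1,4], [2,3], [2,4], [3,4]
  2-simplices (10): [0,1,2], [0,1,3], [0,1,4], [0,2,3], [0,2,4], [0,3,4], [1,2,3], [1,2,4], [1,3,4], [2,3,4]
  3-simplices (5): [0,1,2,3], [0,1,2,4], [0,1,3,4], [0,2,3,4], [1,2,3,4]

giving chain groups C_0 ≅ Z^5, C_1 ≅ Z^10, C_2 ≅ Z^10, C_3 ≅ Z^5.

Boundary ∂_1: C_1 → C_0 maps an edge to its endpoints' difference, ∂[p,q] = q − p. For instance
  ∂[0,3] = [3] − [0].
The 5×10 boundary matrix has rank 4 and Smith normal form diag(1,1,1,1).

∂_2: C_2 → C_1 maps a triangle to the signed sum of its edges. For instance
  ∂[1,2,4] = [2,4] − [1,4] + [1,2],
  ∂[0,1,3] = [1,3] − [0,3] + [0,1].
This gives a 10×10 integer matrix of rank 6; reducing to Smith normal form yields diagonal entries (1,1,1,1,1,1).

∂_3: C_3 → C_2 sends each 3-simplex σ to the alternating sum Σ_i (−1)^i (σ with its i-th vertex removed). For instance
  ∂[0,1,2,3] = [1,2,3] − [0,2,3] + [0,1,3] − [0,1,2],
  ∂[0,1,3,4] = [1,3,4] − [0,3,4] + [0,1,4] − [0,1,3].
As a 10×5 matrix over Z this has rank 4, with invariant factors (1,1,1,1).

Reading off H_k = ker ∂_k / im ∂_{k+1}:

  H_3: rank ker ∂_3 − rank ∂_4 = (5 − 4) − 0 = 1, and there is no ∂_4, so H_3 ≅ Z.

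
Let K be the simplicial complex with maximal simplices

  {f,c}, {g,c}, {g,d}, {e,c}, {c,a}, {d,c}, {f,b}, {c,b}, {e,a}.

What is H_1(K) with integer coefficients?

H_1 ≅ Z^3.

Order the vertices as a < b < c < d < e < f < g. Listing each simplex with vertices in this order, K has dimension 1 with simplices:

  0-simplices (7): a, b, c, d, e, f, g
  1-simplices (9): ac, ae, bc, bf, cd, ce, cf, cg, dg

Hence C_0 ≅ Z^7, C_1 ≅ Z^9.

∂_1: C_1 → C_0 maps an edge to its endpoints' difference, ∂[p,q] = q − p. For instance
  ∂cf = f − c.
The 7×9 boundary matrix has rank 6 and Smith normal form diag(1,1,1,1,1,1).

Computing H_k = (kernel of ∂_k) / (image of ∂_{k+1}):

  H_1: rank ker ∂_1 − rank ∂_2 = (9 − 6) − 0 = 3, and there is no ∂_2, so H_1 ≅ Z^3.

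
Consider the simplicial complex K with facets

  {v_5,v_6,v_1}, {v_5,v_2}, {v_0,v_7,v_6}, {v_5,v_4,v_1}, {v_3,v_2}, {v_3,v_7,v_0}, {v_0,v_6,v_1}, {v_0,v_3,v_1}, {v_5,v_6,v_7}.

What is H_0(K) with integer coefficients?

H_0 ≅ Z.

Fix the vertex order v_0 < v_1 < v_2 < v_3 < v_4 < v_5 < v_6 < v_7 and write every simplex with vertices in increasing order. Then dim K = 2 and the simplices of K are:

  0-simplices (8): [v_0], [v_1], [v_2], [v_3], [v_4], [v_5], [v_6], [v_7]
  1-simplices (15): (15 of them)
  2-simplices (7): [v_0,v_1,v_3], [v_0,v_1,v_6], [v_0,v_3,v_7], [v_0,v_6,v_7], [v_1,v_4,v_5], [v_1,v_5,v_6], [v_5,v_6,v_7]

Hence C_0 ≅ Z^8, C_1 ≅ Z^15, C_2 ≅ Z^7.

∂_1: C_1 → C_0 maps an edge to its endpoints' difference, ∂[p,q] = q − p. For instance
  ∂[v_0,v_1] = [v_1] − [v_0].
As a 8×15 matrix over Z this has rank 7, with invariant factors (1,1,1,1,1,1,1).

Boundary ∂_2: C_2 → C_1 sends each 2-simplex [p,q,r] to [q,r] − [p,r] + [p,q]. For instance
  ∂[v_1,v_5,v_6] = [v_5,v_6] − [v_1,v_6] + [v_1,v_5],
  ∂[v_0,v_1,v_3] = [v_1,v_3] − [v_0,v_3] + [v_0,v_1].
This gives a 15×7 integer matrix of rank 7; reducing to Smith normal form yields diagonal entries (1,1,1,1,1,1,1).

Now H_k = ker ∂_k / im ∂_{k+1}, so:

  H_0: rank C_0 − rank ∂_1 = 8 − 7 = 1, and the invariant factors of ∂_1 are all 1, so H_0 ≅ Z.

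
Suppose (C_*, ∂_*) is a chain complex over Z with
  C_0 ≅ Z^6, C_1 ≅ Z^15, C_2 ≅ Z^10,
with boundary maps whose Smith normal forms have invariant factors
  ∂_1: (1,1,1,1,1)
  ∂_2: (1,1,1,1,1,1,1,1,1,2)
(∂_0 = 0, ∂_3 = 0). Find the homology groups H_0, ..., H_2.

H_0 ≅ Z,  H_1 ≅ Z_2,  H_2 = 0.

H_0: b_0 = 6 − 0 − 5 = 1; torsion from ∂_1 factors > 1: none. So H_0 ≅ Z.
H_1: b_1 = 15 − 5 − 10 = 0; torsion from ∂_2 factors > 1: [2]. So H_1 ≅ Z_2.
H_2: b_2 = 10 − 10 − 0 = 0; torsion from ∂_3 factors > 1: none. So H_2 ≅ 0.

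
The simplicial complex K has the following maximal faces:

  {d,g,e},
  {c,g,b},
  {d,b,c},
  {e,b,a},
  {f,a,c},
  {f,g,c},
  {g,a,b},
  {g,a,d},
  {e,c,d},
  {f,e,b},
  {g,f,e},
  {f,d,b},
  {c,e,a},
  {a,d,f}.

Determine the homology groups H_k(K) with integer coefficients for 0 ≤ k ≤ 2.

Order the vertices as a < b < c < d < e < f < g. Listing each simplex with vertices in this order, K has dimension 2 with simplices:

  0-simplices (7): a, b, c, d, e, f, g
  1-simplices (21): ab, ac, ad, ae, af, ag, bc, bd, be, bf, bg, cd, ce, cf, cg, de, df, dg, ef, eg, fg
  2-simplices (14): abe, abg, ace, acf, adf, adg, bcd, bcg, bdf, bef, cde, cfg, deg, efg

Hence C_0 ≅ Z^7, C_1 ≅ Z^21, C_2 ≅ Z^14.

The boundary map ∂_1: C_1 → C_0 sends each edge [p,q] (with p < q) to q − p. For instance
  ∂df = f − d.
As a 7×21 matrix over Z this has rank 6, with invariant factors (1,1,1,1,1,1).

∂_2: C_2 → C_1 sends each 2-simplex [p,q,r] to [q,r] − [p,r] + [p,q]. For instance
  ∂bdf = df − bf + bd,
  ∂bef = ef − bf + be.
This gives a 21×14 integer matrix of rank 13; reducing to Smith normal form yields diagonal entries (1,1,1,1,1,1,1,1,1,1,1,1,1).

Reading off H_k = ker ∂_k / im ∂_{k+1}:

  H_0: rank C_0 − rank ∂_1 = 7 − 6 = 1, and the invariant factors of ∂_1 are all 1, so H_0 = Z.
  H_1: rank ker ∂_1 − rank ∂_2 = (21 − 6) − 13 = 2, and the invariant factors of ∂_2 are all 1, so H_1 = Z^2.
  H_2: rank ker ∂_2 − rank ∂_3 = (14 − 13) − 0 = 1, and there is no ∂_3, so H_2 = Z.

As a check, the Euler characteristic is 7 − 21 + 14 = 0, which agrees with 1 − 2 + 1 = 0.
(K is a triangulation of the torus T^2.)

H_0 ≅ Z,  H_1 ≅ Z^2,  H_2 ≅ Z.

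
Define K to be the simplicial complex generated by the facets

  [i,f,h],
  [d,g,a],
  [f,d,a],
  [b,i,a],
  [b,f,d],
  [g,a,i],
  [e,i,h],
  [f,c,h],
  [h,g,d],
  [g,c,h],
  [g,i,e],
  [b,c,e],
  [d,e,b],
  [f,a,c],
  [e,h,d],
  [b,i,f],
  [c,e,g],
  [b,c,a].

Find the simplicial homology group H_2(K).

Order the vertices as a < b < c < d < e < f < g < h < i. Listing each simplex with vertices in this order, K has dimension 2 with simplices:

  0-simplices (9): a, b, c, d, e, f, g, h, i
  1-simplices (27): ab, ac, ad, af, ag, ai, bc, bd, be, bf, bi, ce, cf, cg, ch, de, df, dg, dh, eg, eh, ei, fh, fi, gh, gi, hi
  2-simplices (18): abc, abi, acf, adf, adg, agi, bce, bde, bdf, bfi, ceg, cfh, cgh, deh, dgh, egi, ehi, fhi

Hence C_0 ≅ Z^9, C_1 ≅ Z^27, C_2 ≅ Z^18.

The boundary map ∂_1: C_1 → C_0 sends each edge [p,q] (with p < q) to q − p.
The 9×27 boundary matrix has rank 8 and Smith normal form diag(1,1,1,1,1,1,1,1).

Boundary ∂_2: C_2 → C_1 acts by ∂[p,q,r] = [q,r] − [p,r] + [p,q]. For instance
  ∂agi = gi − ai + ag,
  ∂bfi = fi − bi + bf.
This gives a 27×18 integer matrix of rank 18; reducing to Smith normal form yields diagonal entries (1,1,1,1,1,1,1,1,1,1,1,1,1,1,1,1,1,2).

Now H_k = ker ∂_k / im ∂_{k+1}, so:

  H_2: rank ker ∂_2 − rank ∂_3 = (18 − 18) − 0 = 0, and there is no ∂_3, so H_2 ≅ 0.

H_2 = 0.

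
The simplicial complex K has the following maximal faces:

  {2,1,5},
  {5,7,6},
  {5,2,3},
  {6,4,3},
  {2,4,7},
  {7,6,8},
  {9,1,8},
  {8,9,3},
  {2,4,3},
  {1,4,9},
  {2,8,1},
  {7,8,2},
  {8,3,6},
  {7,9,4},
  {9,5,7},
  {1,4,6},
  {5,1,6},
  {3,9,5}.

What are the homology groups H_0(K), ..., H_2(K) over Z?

We work with the vertex ordering 1 < 2 < 3 < 4 < 5 < 6 < 7 < 8 < 9. The simplices of K, each written with vertices in increasing order, are:

  0-simplices (9): [1], [2], [3], [4], [5], [6], [7], [8], [9]
  1-simplices (27): (27 of them)
  2-simplices (18): [1,2,5], [1,2,8], [1,4,6], [1,4,9], [1,5,6], [1,8,9], [2,3,4], [2,3,5], [2,4,7], [2,7,8], [3,4,6], [3,5,9], [3,6,8], [3,8,9], [4,7,9], [5,6,7], [5,7,9], [6,7,8]

Hence C_0 ≅ Z^9, C_1 ≅ Z^27, C_2 ≅ Z^18.

Boundary ∂_1: C_1 → C_0 sends each edge [p,q] (with p < q) to q − p. For instance
  ∂[1,5] = [5] − [1].
This gives a 9×27 integer matrix of rank 8; reducing to Smith normal form yields diagonal entries (1,1,1,1,1,1,1,1).

∂_2: C_2 → C_1 maps a triangle to the signed sum of its edges. For instance
  ∂[3,4,6] = [4,6] − [3,6] + [3,4],
  ∂[4,7,9] = [7,9] − [4,9] + [4,7].
This gives a 27×18 integer matrix of rank 17; reducing to Smith normal form yields diagonal entries (1,1,1,1,1,1,1,1,1,1,1,1,1,1,1,1,1).

From H_k ≅ ker(∂_k) / im(∂_{k+1}) we obtain:

  H_0: rank C_0 − rank ∂_1 = 9 − 8 = 1, and the invariant factors of ∂_1 are all 1, so H_0 ≅ Z.
  H_1: rank ker ∂_1 − rank ∂_2 = (27 − 8) − 17 = 2, and the invariant factors of ∂_2 are all 1, so H_1 ≅ Z^2.
  H_2: rank ker ∂_2 − rank ∂_3 = (18 − 17) − 0 = 1, and there is no ∂_3, so H_2 ≅ Z.

(K is a triangulation of the torus T^2.)

H_0 ≅ Z,  H_1 ≅ Z^2,  H_2 ≅ Z.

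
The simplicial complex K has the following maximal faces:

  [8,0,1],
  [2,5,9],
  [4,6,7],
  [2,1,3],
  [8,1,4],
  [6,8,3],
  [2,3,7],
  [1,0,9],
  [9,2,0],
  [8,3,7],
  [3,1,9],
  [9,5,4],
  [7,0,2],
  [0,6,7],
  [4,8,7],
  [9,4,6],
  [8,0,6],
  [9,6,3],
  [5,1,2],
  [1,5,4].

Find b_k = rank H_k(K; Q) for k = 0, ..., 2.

Take the total order 0 < 1 < 2 < 3 < 4 < 5 < 6 < 7 < 8 < 9 on the vertex set. Then K (dimension 2) consists of the simplices:

  0-simplices (10): [0], [1], [2], [3], [4], [5], [6], [7], [8], [9]
  1-simplices (30): (30 of them)
  2-simplices (20): (20 of them)

so the chain groups are C_0 ≅ Z^10, C_1 ≅ Z^30, C_2 ≅ Z^20.

Boundary ∂_1: C_1 → C_0 sends each edge [p,q] (with p < q) to q − p. For instance
  ∂[1,4] = [4] − [1].
As a 10×30 matrix over Z this has rank 9, with invariant factors (1,1,1,1,1,1,1,1,1).

The boundary map ∂_2: C_2 → C_1 acts by ∂[p,q,r] = [q,r] − [p,r] + [p,q]. For instance
  ∂[2,3,7] = [3,7] − [2,7] + [2,3],
  ∂[4,6,9] = [6,9] − [4,9] + [4,6].
This gives a 30×20 integer matrix of rank 20; reducing to Smith normal form yields diagonal entries (1,1,1,1,1,1,1,1,1,1,1,1,1,1,1,1,1,1,1,2).

Reading off H_k = ker ∂_k / im ∂_{k+1}:

  H_0: rank C_0 − rank ∂_1 = 10 − 9 = 1, and the invariant factors of ∂_1 are all 1, so H_0 ≅ Z.
  H_1: rank ker ∂_1 − rank ∂_2 = (30 − 9) − 20 = 1, and ∂_2 has invariant factor 2 > 1, so H_1 ≅ Z ⊕ Z/2.
  H_2: rank ker ∂_2 − rank ∂_3 = (20 − 20) − 0 = 0, and there is no ∂_3, so H_2 ≅ 0.

Hence the Betti numbers are b_0 = 1, b_1 = 1, b_2 = 0.

b_0 = 1, b_1 = 1, b_2 = 0.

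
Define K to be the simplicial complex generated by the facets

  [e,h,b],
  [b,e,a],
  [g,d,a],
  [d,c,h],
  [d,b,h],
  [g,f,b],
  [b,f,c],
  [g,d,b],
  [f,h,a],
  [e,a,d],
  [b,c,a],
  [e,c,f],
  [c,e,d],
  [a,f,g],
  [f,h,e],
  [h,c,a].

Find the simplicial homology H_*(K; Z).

Take the total order a < b < c < d < e < f < g < h on the vertex set. Then K (dimension 2) consists of the simplices:

  0-simplices (8): a, b, c, d, e, f, g, h
  1-simplices (24): ab, ac, ad, ae, af, ag, ah, bc, bd, be, bf, bg, bh, cd, ce, cf, ch, de, dg, dh, ef, eh, fg, fh
  2-simplices (16): abc, abe, ach, ade, adg, afg, afh, bcf, bdg, bdh, beh, bfg, cde, cdh, cef, efh

so the chain groups are C_0 ≅ Z^8, C_1 ≅ Z^24, C_2 ≅ Z^16.

The boundary map ∂_1: C_1 → C_0 sends each edge [p,q] (with p < q) to q − p. For instance
  ∂eh = h − e.
The 8×24 boundary matrix has rank 7 and Smith normal form diag(1,1,1,1,1,1,1).

Boundary ∂_2: C_2 → C_1 maps a triangle to the signed sum of its edges. For instance
  ∂efh = fh − eh + ef,
  ∂bcf = cf − bf + bc.
The 24×16 boundary matrix has rank 15 and Smith normal form diag(1,1,1,1,1,1,1,1,1,1,1,1,1,1,1).

Reading off H_k = ker ∂_k / im ∂_{k+1}:

  H_0: rank C_0 − rank ∂_1 = 8 − 7 = 1, and the invariant factors of ∂_1 are all 1, so H_0 = Z.
  H_1: rank ker ∂_1 − rank ∂_2 = (24 − 7) − 15 = 2, and the invariant factors of ∂_2 are all 1, so H_1 = Z^2.
  H_2: rank ker ∂_2 − rank ∂_3 = (16 − 15) − 0 = 1, and there is no ∂_3, so H_2 = Z.

(K is a triangulation of the torus T^2.)

H_0 = Z,  H_1 = Z^2,  H_2 = Z.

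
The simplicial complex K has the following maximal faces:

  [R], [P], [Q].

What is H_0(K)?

H_0 ≅ Z^3.

Order the vertices as P < Q < R. Listing each simplex with vertices in this order, K has dimension 0 with simplices:

  0-simplices (3): P, Q, R

Hence C_0 ≅ Z^3.

Computing H_k = (kernel of ∂_k) / (image of ∂_{k+1}):

  H_0: rank C_0 − rank ∂_1 = 3 − 0 = 3, and there is no ∂_1, so H_0 ≅ Z^3.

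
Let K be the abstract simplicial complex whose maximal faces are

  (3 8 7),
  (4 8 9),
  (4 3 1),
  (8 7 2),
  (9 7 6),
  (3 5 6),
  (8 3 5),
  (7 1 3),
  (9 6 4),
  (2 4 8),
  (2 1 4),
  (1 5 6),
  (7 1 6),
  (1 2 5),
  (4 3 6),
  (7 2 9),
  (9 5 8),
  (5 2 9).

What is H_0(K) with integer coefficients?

H_0 = Z.

Take the total order 1 < 2 < 3 < 4 < 5 < 6 < 7 < 8 < 9 on the vertex set. Then K (dimension 2) consists of the simplices:

  0-simplices (9): [1], [2], [3], [4], [5], [6], [7], [8], [9]
  1-simplices (27): (27 of them)
  2-simplices (18): [1,2,4], [1,2,5], [1,3,4], [1,3,7], [1,5,6], [1,6,7], [2,4,8], [2,5,9], [2,7,8], [2,7,9], [3,4,6], [3,5,6], [3,5,8], [3,7,8], [4,6,9], [4,8,9], [5,8,9], [6,7,9]

Hence C_0 ≅ Z^9, C_1 ≅ Z^27, C_2 ≅ Z^18.

The boundary map ∂_1: C_1 → C_0 is given by ∂[p,q] = [q] − [p].
As a 9×27 matrix over Z this has rank 8, with invariant factors (1,1,1,1,1,1,1,1).

Boundary ∂_2: C_2 → C_1 acts by ∂[p,q,r] = [q,r] − [p,r] + [p,q]. For instance
  ∂[1,2,5] = [2,5] − [1,5] + [1,2],
  ∂[1,6,7] = [6,7] − [1,7] + [1,6].
The 27×18 boundary matrix has rank 18 and Smith normal form diag(1,1,1,1,1,1,1,1,1,1,1,1,1,1,1,1,1,2).

Now H_k = ker ∂_k / im ∂_{k+1}, so:

  H_0: rank C_0 − rank ∂_1 = 9 − 8 = 1, and the invariant factors of ∂_1 are all 1, so H_0 ≅ Z.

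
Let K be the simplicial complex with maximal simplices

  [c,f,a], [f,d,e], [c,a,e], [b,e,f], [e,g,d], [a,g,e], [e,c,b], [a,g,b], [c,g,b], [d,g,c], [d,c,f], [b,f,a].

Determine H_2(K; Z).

K has 7 vertices, 18 edges, 12 triangles.
rank ∂_2 = 12, rank ∂_3 = 0 ⇒ b_2 = 12 − 12 − 0 = 0. So H_2 ≅ 0.

H_2 = 0.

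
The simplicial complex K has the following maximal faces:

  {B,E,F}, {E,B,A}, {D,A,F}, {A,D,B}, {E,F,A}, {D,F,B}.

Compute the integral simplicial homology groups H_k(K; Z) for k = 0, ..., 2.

H_0 ≅ Z,  H_1 = 0,  H_2 ≅ Z.

K has 5 vertices, 9 edges, 6 triangles.
rank ∂_0 = 0, rank ∂_1 = 4 ⇒ b_0 = 5 − 0 − 4 = 1; all invariant factors of ∂_1 are 1 so no torsion. So H_0 = Z.
rank ∂_1 = 4, rank ∂_2 = 5 ⇒ b_1 = 9 − 4 − 5 = 0; all invariant factors of ∂_2 are 1 so no torsion. So H_1 = 0.
rank ∂_2 = 5, rank ∂_3 = 0 ⇒ b_2 = 6 − 5 − 0 = 1. So H_2 = Z.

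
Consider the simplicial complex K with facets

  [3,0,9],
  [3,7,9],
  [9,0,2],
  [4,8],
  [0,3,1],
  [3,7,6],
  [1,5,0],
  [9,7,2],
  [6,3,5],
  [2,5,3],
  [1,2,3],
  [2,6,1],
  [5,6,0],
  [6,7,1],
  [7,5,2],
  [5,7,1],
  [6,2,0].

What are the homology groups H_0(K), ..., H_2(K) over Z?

Order the vertices as 0 < 1 < 2 < 3 < 4 < 5 < 6 < 7 < 8 < 9. Listing each simplex with vertices in this order, K has dimension 2 with simplices:

  0-simplices (10): [0], [1], [2], [3], [4], [5], [6], [7], [8], [9]
  1-simplices (25): (25 of them)
  2-simplices (16): [0,1,3], [0,1,5], [0,2,6], [0,2,9], [0,3,9], [0,5,6], [1,2,3], [1,2,6], [1,5,7], [1,6,7], [2,3,5], [2,5,7], [2,7,9], [3,5,6], [3,6,7], [3,7,9]

so the chain groups are C_0 ≅ Z^10, C_1 ≅ Z^25, C_2 ≅ Z^16.

Boundary ∂_1: C_1 → C_0 is given by ∂[p,q] = [q] − [p].
The resulting 10×25 matrix has rank 8, and its Smith normal form has invariant factors (1,1,1,1,1,1,1,1).

The boundary map ∂_2: C_2 → C_1 sends each 2-simplex [p,q,r] to [q,r] − [p,r] + [p,q]. For instance
  ∂[0,2,9] = [2,9] − [0,9] + [0,2],
  ∂[1,5,7] = [5,7] − [1,7] + [1,5].
The resulting 25×16 matrix has rank 15, and its Smith normal form has invariant factors (1,1,1,1,1,1,1,1,1,1,1,1,1,1,1).

Reading off H_k = ker ∂_k / im ∂_{k+1}:

  H_0: rank C_0 − rank ∂_1 = 10 − 8 = 2, and the invariant factors of ∂_1 are all 1, so H_0 = Z^2.
  H_1: rank ker ∂_1 − rank ∂_2 = (25 − 8) − 15 = 2, and the invariant factors of ∂_2 are all 1, so H_1 = Z^2.
  H_2: rank ker ∂_2 − rank ∂_3 = (16 − 15) − 0 = 1, and there is no ∂_3, so H_2 = Z.

(K is a triangulation of the disjoint union of the 1-simplex and the torus T^2.)

H_0 ≅ Z^2,  H_1 ≅ Z^2,  H_2 ≅ Z.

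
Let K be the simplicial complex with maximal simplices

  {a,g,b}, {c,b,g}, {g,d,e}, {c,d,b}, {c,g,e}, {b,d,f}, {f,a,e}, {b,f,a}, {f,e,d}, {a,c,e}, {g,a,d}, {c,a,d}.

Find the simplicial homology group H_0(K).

H_0 = Z.

We work with the vertex ordering a < b < c < d < e < f < g. The simplices of K, each written with vertices in increasing order, are:

  0-simplices (7): a, b, c, d, e, f, g
  1-simplices (18): ab, ac, ad, ae, af, ag, bc, bd, bf, bg, cd, ce, cg, de, df, dg, ef, eg
  2-simplices (12): abf, abg, acd, ace, adg, aef, bcd, bcg, bdf, ceg, def, deg

so the chain groups are C_0 ≅ Z^7, C_1 ≅ Z^18, C_2 ≅ Z^12.

Boundary ∂_1: C_1 → C_0 is given by ∂[p,q] = [q] − [p].
As a 7×18 matrix over Z this has rank 6, with invariant factors (1,1,1,1,1,1).

The boundary map ∂_2: C_2 → C_1 maps a triangle to the signed sum of its edges. For instance
  ∂bcg = cg − bg + bc,
  ∂ace = ce − ae + ac.
This gives a 18×12 integer matrix of rank 12; reducing to Smith normal form yields diagonal entries (1,1,1,1,1,1,1,1,1,1,1,2).

Reading off H_k = ker ∂_k / im ∂_{k+1}:

  H_0: rank C_0 − rank ∂_1 = 7 − 6 = 1, and the invariant factors of ∂_1 are all 1, so H_0 = Z.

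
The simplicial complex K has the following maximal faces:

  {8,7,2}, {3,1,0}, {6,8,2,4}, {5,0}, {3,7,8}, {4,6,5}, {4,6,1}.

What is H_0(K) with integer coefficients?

H_0 ≅ Z.

We work with the vertex ordering 0 < 1 < 2 < 3 < 4 < 5 < 6 < 7 < 8. The simplices of K, each written with vertices in increasing order, are:

  0-simplices (9): [0], [1], [2], [3], [4], [5], [6], [7], [8]
  1-simplices (18): [0,1], [0,3], [0,5], [1,3], [1,4], [1,6], [2,4], [2,6], [2,7], [2,8], [3,7], [3,8], [4,5], [4,6], [4,8], [5,6], [6,8], [7,8]
  2-simplices (9): [0,1,3], [1,4,6], [2,4,6], [2,4,8], [2,6,8], [2,7,8], [3,7,8], [4,5,6], [4,6,8]
  3-simplices (1): [2,4,6,8]

giving chain groups C_0 ≅ Z^9, C_1 ≅ Z^18, C_2 ≅ Z^9, C_3 ≅ Z^1.

∂_1: C_1 → C_0 maps an edge to its endpoints' difference, ∂[p,q] = q − p. For instance
  ∂[2,6] = [6] − [2].
The 9×18 boundary matrix has rank 8 and Smith normal form diag(1,1,1,1,1,1,1,1).

∂_2: C_2 → C_1 maps a triangle to the signed sum of its edges. For instance
  ∂[1,4,6] = [4,6] − [1,6] + [1,4],
  ∂[3,7,8] = [7,8] − [3,8] + [3,7].
The resulting 18×9 matrix has rank 8, and its Smith normal form has invariant factors (1,1,1,1,1,1,1,1).

∂_3: C_3 → C_2 sends each 3-simplex σ to the alternating sum Σ_i (−1)^i (σ with its i-th vertex removed). For instance
  ∂[2,4,6,8] = [4,6,8] − [2,6,8] + [2,4,8] − [2,4,6].
The resulting 9×1 matrix has rank 1, and its Smith normal form has invariant factors (1).

Now H_k = ker ∂_k / im ∂_{k+1}, so:

  H_0: rank C_0 − rank ∂_1 = 9 − 8 = 1, and the invariant factors of ∂_1 are all 1, so H_0 ≅ Z.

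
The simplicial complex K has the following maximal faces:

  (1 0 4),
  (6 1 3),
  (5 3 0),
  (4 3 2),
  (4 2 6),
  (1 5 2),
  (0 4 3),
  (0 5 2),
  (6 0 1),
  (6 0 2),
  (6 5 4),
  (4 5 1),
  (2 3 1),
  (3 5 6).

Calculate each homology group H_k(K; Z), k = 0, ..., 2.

Fix the vertex order 0 < 1 < 2 < 3 < 4 < 5 < 6 and write every simplex with vertices in increasing order. Then dim K = 2 and the simplices of K are:

  0-simplices (7): [0], [1], [2], [3], [4], [5], [6]
  1-simplices (21): [0,1], [0,2], [0,3], [0,4], [0,5], [0,6], [1,2], [1,3], [1,4], [1,5], [1,6], [2,3], [2,4], [2,5], [2,6], [3,4], [3,5], [3,6], [4,5], [4,6], [5,6]
  2-simplices (14): [0,1,4], [0,1,6], [0,2,5], [0,2,6], [0,3,4], [0,3,5], [1,2,3], [1,2,5], [1,3,6], [1,4,5], [2,3,4], [2,4,6], [3,5,6], [4,5,6]

giving chain groups C_0 ≅ Z^7, C_1 ≅ Z^21, C_2 ≅ Z^14.

Boundary ∂_1: C_1 → C_0 is given by ∂[p,q] = [q] − [p].
The resulting 7×21 matrix has rank 6, and its Smith normal form has invariant factors (1,1,1,1,1,1).

The boundary map ∂_2: C_2 → C_1 acts by ∂[p,q,r] = [q,r] − [p,r] + [p,q]. For instance
  ∂[1,4,5] = [4,5] − [1,5] + [1,4],
  ∂[0,2,6] = [2,6] − [0,6] + [0,2].
As a 21×14 matrix over Z this has rank 13, with invariant factors (1,1,1,1,1,1,1,1,1,1,1,1,1).

Now H_k = ker ∂_k / im ∂_{k+1}, so:

  H_0: rank C_0 − rank ∂_1 = 7 − 6 = 1, and the invariant factors of ∂_1 are all 1, so H_0 = Z.
  H_1: rank ker ∂_1 − rank ∂_2 = (21 − 6) − 13 = 2, and the invariant factors of ∂_2 are all 1, so H_1 = Z^2.
  H_2: rank ker ∂_2 − rank ∂_3 = (14 − 13) − 0 = 1, and there is no ∂_3, so H_2 = Z.

H_0 ≅ Z,  H_1 ≅ Z^2,  H_2 ≅ Z.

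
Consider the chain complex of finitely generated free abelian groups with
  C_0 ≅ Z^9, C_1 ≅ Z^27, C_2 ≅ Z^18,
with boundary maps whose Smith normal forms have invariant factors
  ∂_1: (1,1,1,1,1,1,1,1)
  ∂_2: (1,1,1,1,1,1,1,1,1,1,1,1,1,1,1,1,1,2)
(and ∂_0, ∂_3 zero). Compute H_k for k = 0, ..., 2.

H_0 = Z,  H_1 = Z ⊕ Z/2Z,  H_2 = 0.

H_0: b_0 = 9 − 0 − 8 = 1; torsion from ∂_1 factors > 1: none. So H_0 = Z.
H_1: b_1 = 27 − 8 − 18 = 1; torsion from ∂_2 factors > 1: [2]. So H_1 = Z ⊕ Z/2Z.
H_2: b_2 = 18 − 18 − 0 = 0; torsion from ∂_3 factors > 1: none. So H_2 = 0.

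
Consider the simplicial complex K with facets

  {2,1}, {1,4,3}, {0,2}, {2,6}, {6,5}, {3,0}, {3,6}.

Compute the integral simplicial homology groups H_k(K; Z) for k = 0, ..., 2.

Take the total order 0 < 1 < 2 < 3 < 4 < 5 < 6 on the vertex set. Then K (dimension 2) consists of the simplices:

  0-simplices (7): [0], [1], [2], [3], [4], [5], [6]
  1-simplices (9): [0,2], [0,3], [1,2], [1,3], [1,4], [2,6], [3,4], [3,6], [5,6]
  2-simplices (1): [1,3,4]

so the chain groups are C_0 ≅ Z^7, C_1 ≅ Z^9, C_2 ≅ Z^1.

The boundary map ∂_1: C_1 → C_0 sends each edge [p,q] (with p < q) to q − p.
The 7×9 boundary matrix has rank 6 and Smith normal form diag(1,1,1,1,1,1).

The boundary map ∂_2: C_2 → C_1 sends each 2-simplex [p,q,r] to [q,r] − [p,r] + [p,q]. For instance
  ∂[1,3,4] = [3,4] − [1,4] + [1,3].
This gives a 9×1 integer matrix of rank 1; reducing to Smith normal form yields diagonal entries (1).

Now H_k = ker ∂_k / im ∂_{k+1}, so:

  H_0: rank C_0 − rank ∂_1 = 7 − 6 = 1, and the invariant factors of ∂_1 are all 1, so H_0 ≅ Z.
  H_1: rank ker ∂_1 − rank ∂_2 = (9 − 6) − 1 = 2, and the invariant factors of ∂_2 are all 1, so H_1 ≅ Z^2.
  H_2: rank ker ∂_2 − rank ∂_3 = (1 − 1) − 0 = 0, and there is no ∂_3, so H_2 ≅ 0.

H_0 ≅ Z,  H_1 ≅ Z^2,  H_2 = 0.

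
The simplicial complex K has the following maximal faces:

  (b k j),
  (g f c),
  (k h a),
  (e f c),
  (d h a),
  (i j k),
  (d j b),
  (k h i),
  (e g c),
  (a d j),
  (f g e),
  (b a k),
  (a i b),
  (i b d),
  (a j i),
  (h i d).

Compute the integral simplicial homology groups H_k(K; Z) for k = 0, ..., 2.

Fix the vertex order a < b < c < d < e < f < g < h < i < j < k and write every simplex with vertices in increasing order. Then dim K = 2 and the simplices of K are:

  0-simplices (11): a, b, c, d, e, f, g, h, i, j, k
  1-simplices (24): ab, ad, ah, ai, aj, ak, bd, bi, bj, bk, ce, cf, cg, dh, di, dj, ef, eg, fg, hi, hk, ij, ik, jk
  2-simplices (16): abi, abk, adh, adj, ahk, aij, bdi, bdj, bjk, cef, ceg, cfg, dhi, efg, hik, ijk

Hence C_0 ≅ Z^11, C_1 ≅ Z^24, C_2 ≅ Z^16.

∂_1: C_1 → C_0 maps an edge to its endpoints' difference, ∂[p,q] = q − p.
The resulting 11×24 matrix has rank 9, and its Smith normal form has invariant factors (1,1,1,1,1,1,1,1,1).

Boundary ∂_2: C_2 → C_1 acts by ∂[p,q,r] = [q,r] − [p,r] + [p,q]. For instance
  ∂adj = dj − aj + ad,
  ∂cef = ef − cf + ce.
This gives a 24×16 integer matrix of rank 15; reducing to Smith normal form yields diagonal entries (1,1,1,1,1,1,1,1,1,1,1,1,1,1,2).

Now H_k = ker ∂_k / im ∂_{k+1}, so:

  H_0: rank C_0 − rank ∂_1 = 11 − 9 = 2, and the invariant factors of ∂_1 are all 1, so H_0 ≅ Z^2.
  H_1: rank ker ∂_1 − rank ∂_2 = (24 − 9) − 15 = 0, and ∂_2 has invariant factor 2 > 1, so H_1 ≅ Z_2.
  H_2: rank ker ∂_2 − rank ∂_3 = (16 − 15) − 0 = 1, and there is no ∂_3, so H_2 ≅ Z.

As a check, the Euler characteristic is 11 − 24 + 16 = 3, which agrees with 2 − 0 + 1 = 3.
(K is a triangulation of the disjoint union of the real projective plane RP^2 and the 2-sphere S^2.)

H_0 ≅ Z^2,  H_1 ≅ Z_2,  H_2 ≅ Z.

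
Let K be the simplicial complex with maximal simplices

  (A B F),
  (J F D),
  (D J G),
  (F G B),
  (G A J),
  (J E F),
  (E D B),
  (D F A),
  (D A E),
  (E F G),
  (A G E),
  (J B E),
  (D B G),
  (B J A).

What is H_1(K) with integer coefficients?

Order the vertices as A < B < D < E < F < G < J. Listing each simplex with vertices in this order, K has dimension 2 with simplices:

  0-simplices (7): A, B, D, E, F, G, J
  1-simplices (21): AB, AD, AE, AF, AG, AJ, BD, BE, BF, BG, BJ, DE, DF, DG, DJ, EF, EG, EJ, FG, FJ, GJ
  2-simplices (14): ABF, ABJ, ADE, ADF, AEG, AGJ, BDE, BDG, BEJ, BFG, DFJ, DGJ, EFG, EFJ

giving chain groups C_0 ≅ Z^7, C_1 ≅ Z^21, C_2 ≅ Z^14.

∂_1: C_1 → C_0 maps an edge to its endpoints' difference, ∂[p,q] = q − p. For instance
  ∂DF = F − D.
As a 7×21 matrix over Z this has rank 6, with invariant factors (1,1,1,1,1,1).

Boundary ∂_2: C_2 → C_1 acts by ∂[p,q,r] = [q,r] − [p,r] + [p,q]. For instance
  ∂DFJ = FJ − DJ + DF,
  ∂ABJ = BJ − AJ + AB.
The resulting 21×14 matrix has rank 13, and its Smith normal form has invariant factors (1,1,1,1,1,1,1,1,1,1,1,1,1).

From H_k ≅ ker(∂_k) / im(∂_{k+1}) we obtain:

  H_1: rank ker ∂_1 − rank ∂_2 = (21 − 6) − 13 = 2, and the invariant factors of ∂_2 are all 1, so H_1 = Z^2.

(K is a triangulation of the torus T^2.)

H_1 = Z^2.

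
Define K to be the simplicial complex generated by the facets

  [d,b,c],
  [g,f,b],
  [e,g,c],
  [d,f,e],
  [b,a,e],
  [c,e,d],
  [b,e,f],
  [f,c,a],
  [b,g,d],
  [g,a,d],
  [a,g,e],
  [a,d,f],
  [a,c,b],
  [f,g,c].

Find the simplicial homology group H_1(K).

Fix the vertex order a < b < c < d < e < f < g and write every simplex with vertices in increasing order. Then dim K = 2 and the simplices of K are:

  0-simplices (7): a, b, c, d, e, f, g
  1-simplices (21): ab, ac, ad, ae, af, ag, bc, bd, be, bf, bg, cd, ce, cf, cg, de, df, dg, ef, eg, fg
  2-simplices (14): abc, abe, acf, adf, adg, aeg, bcd, bdg, bef, bfg, cde, ceg, cfg, def

giving chain groups C_0 ≅ Z^7, C_1 ≅ Z^21, C_2 ≅ Z^14.

The boundary map ∂_1: C_1 → C_0 maps an edge to its endpoints' difference, ∂[p,q] = q − p. For instance
  ∂bd = d − b.
The 7×21 boundary matrix has rank 6 and Smith normal form diag(1,1,1,1,1,1).

The boundary map ∂_2: C_2 → C_1 maps a triangle to the signed sum of its edges. For instance
  ∂adf = df − af + ad,
  ∂abe = be − ae + ab.
This gives a 21×14 integer matrix of rank 13; reducing to Smith normal form yields diagonal entries (1,1,1,1,1,1,1,1,1,1,1,1,1).

Reading off H_k = ker ∂_k / im ∂_{k+1}:

  H_1: rank ker ∂_1 − rank ∂_2 = (21 − 6) − 13 = 2, and the invariant factors of ∂_2 are all 1, so H_1 ≅ Z^2.

H_1 = Z^2.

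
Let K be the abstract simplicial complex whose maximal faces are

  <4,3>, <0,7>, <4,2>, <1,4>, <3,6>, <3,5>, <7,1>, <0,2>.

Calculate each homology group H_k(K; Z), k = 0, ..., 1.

H_0 = Z,  H_1 = Z.

Fix the vertex order 0 < 1 < 2 < 3 < 4 < 5 < 6 < 7 and write every simplex with vertices in increasing order. Then dim K = 1 and the simplices of K are:

  0-simplices (8): [0], [1], [2], [3], [4], [5], [6], [7]
  1-simplices (8): [0,2], [0,7], [1,4], [1,7], [2,4], [3,4], [3,5], [3,6]

so the chain groups are C_0 ≅ Z^8, C_1 ≅ Z^8.

Boundary ∂_1: C_1 → C_0 sends each edge [p,q] (with p < q) to q − p.
The resulting 8×8 matrix has rank 7, and its Smith normal form has invariant factors (1,1,1,1,1,1,1).

Now H_k = ker ∂_k / im ∂_{k+1}, so:

  H_0: rank C_0 − rank ∂_1 = 8 − 7 = 1, and the invariant factors of ∂_1 are all 1, so H_0 ≅ Z.
  H_1: rank ker ∂_1 − rank ∂_2 = (8 − 7) − 0 = 1, and there is no ∂_2, so H_1 ≅ Z.

As a check, the Euler characteristic is 8 − 8 = 0, which agrees with 1 − 1 = 0.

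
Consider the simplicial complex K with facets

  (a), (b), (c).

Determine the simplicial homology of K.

We work with the vertex ordering a < b < c. The simplices of K, each written with vertices in increasing order, are:

  0-simplices (3): a, b, c

Hence C_0 ≅ Z^3.

Reading off H_k = ker ∂_k / im ∂_{k+1}:

  H_0: rank C_0 − rank ∂_1 = 3 − 0 = 3, and there is no ∂_1, so H_0 ≅ Z^3.

H_0 = Z^3.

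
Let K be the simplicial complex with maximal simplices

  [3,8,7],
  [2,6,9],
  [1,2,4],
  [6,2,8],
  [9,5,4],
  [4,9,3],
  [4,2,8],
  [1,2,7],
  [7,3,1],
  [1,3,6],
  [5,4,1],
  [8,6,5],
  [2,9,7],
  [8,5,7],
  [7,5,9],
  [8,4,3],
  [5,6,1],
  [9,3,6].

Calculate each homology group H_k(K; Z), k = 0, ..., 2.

H_0 = Z,  H_1 = Z^2,  H_2 = Z.

Fix the vertex order 1 < 2 < 3 < 4 < 5 < 6 < 7 < 8 < 9 and write every simplex with vertices in increasing order. Then dim K = 2 and the simplices of K are:

  0-simplices (9): [1], [2], [3], [4], [5], [6], [7], [8], [9]
  1-simplices (27): (27 of them)
  2-simplices (18): [1,2,4], [1,2,7], [1,3,6], [1,3,7], [1,4,5], [1,5,6], [2,4,8], [2,6,8], [2,6,9], [2,7,9], [3,4,8], [3,4,9], [3,6,9], [3,7,8], [4,5,9], [5,6,8], [5,7,8], [5,7,9]

giving chain groups C_0 ≅ Z^9, C_1 ≅ Z^27, C_2 ≅ Z^18.

The boundary map ∂_1: C_1 → C_0 sends each edge [p,q] (with p < q) to q − p. For instance
  ∂[7,8] = [8] − [7].
The resulting 9×27 matrix has rank 8, and its Smith normal form has invariant factors (1,1,1,1,1,1,1,1).

The boundary map ∂_2: C_2 → C_1 acts by ∂[p,q,r] = [q,r] − [p,r] + [p,q]. For instance
  ∂[2,7,9] = [7,9] − [2,9] + [2,7],
  ∂[5,7,9] = [7,9] − [5,9] + [5,7].
The resulting 27×18 matrix has rank 17, and its Smith normal form has invariant factors (1,1,1,1,1,1,1,1,1,1,1,1,1,1,1,1,1).

Reading off H_k = ker ∂_k / im ∂_{k+1}:

  H_0: rank C_0 − rank ∂_1 = 9 − 8 = 1, and the invariant factors of ∂_1 are all 1, so H_0 ≅ Z.
  H_1: rank ker ∂_1 − rank ∂_2 = (27 − 8) − 17 = 2, and the invariant factors of ∂_2 are all 1, so H_1 ≅ Z^2.
  H_2: rank ker ∂_2 − rank ∂_3 = (18 − 17) − 0 = 1, and there is no ∂_3, so H_2 ≅ Z.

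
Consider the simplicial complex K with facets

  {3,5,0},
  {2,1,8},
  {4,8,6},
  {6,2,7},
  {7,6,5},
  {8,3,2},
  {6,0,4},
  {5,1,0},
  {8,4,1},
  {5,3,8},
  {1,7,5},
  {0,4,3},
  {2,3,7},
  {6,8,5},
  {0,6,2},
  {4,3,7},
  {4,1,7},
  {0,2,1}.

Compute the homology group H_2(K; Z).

H_2 ≅ Z.

Take the total order 0 < 1 < 2 < 3 < 4 < 5 < 6 < 7 < 8 on the vertex set. Then K (dimension 2) consists of the simplices:

  0-simplices (9): [0], [1], [2], [3], [4], [5], [6], [7], [8]
  1-simplices (27): (27 of them)
  2-simplices (18): [0,1,2], [0,1,5], [0,2,6], [0,3,4], [0,3,5], [0,4,6], [1,2,8], [1,4,7], [1,4,8], [1,5,7], [2,3,7], [2,3,8], [2,6,7], [3,4,7], [3,5,8], [4,6,8], [5,6,7], [5,6,8]

Hence C_0 ≅ Z^9, C_1 ≅ Z^27, C_2 ≅ Z^18.

∂_1: C_1 → C_0 sends each edge [p,q] (with p < q) to q − p. For instance
  ∂[3,8] = [8] − [3].
The 9×27 boundary matrix has rank 8 and Smith normal form diag(1,1,1,1,1,1,1,1).

∂_2: C_2 → C_1 sends each 2-simplex [p,q,r] to [q,r] − [p,r] + [p,q]. For instance
  ∂[5,6,8] = [6,8] − [5,8] + [5,6],
  ∂[0,2,6] = [2,6] − [0,6] + [0,2].
As a 27×18 matrix over Z this has rank 17, with invariant factors (1,1,1,1,1,1,1,1,1,1,1,1,1,1,1,1,1).

Reading off H_k = ker ∂_k / im ∂_{k+1}:

  H_2: rank ker ∂_2 − rank ∂_3 = (18 − 17) − 0 = 1, and there is no ∂_3, so H_2 ≅ Z.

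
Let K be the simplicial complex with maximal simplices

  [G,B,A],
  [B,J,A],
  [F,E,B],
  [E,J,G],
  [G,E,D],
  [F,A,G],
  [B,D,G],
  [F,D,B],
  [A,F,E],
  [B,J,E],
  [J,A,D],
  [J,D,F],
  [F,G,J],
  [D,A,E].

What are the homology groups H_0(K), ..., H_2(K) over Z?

K has 7 vertices, 21 edges, 14 triangles.
rank ∂_0 = 0, rank ∂_1 = 6 ⇒ b_0 = 7 − 0 − 6 = 1; all invariant factors of ∂_1 are 1 so no torsion. So H_0 ≅ Z.
rank ∂_1 = 6, rank ∂_2 = 13 ⇒ b_1 = 21 − 6 − 13 = 2; all invariant factors of ∂_2 are 1 so no torsion. So H_1 ≅ Z^2.
rank ∂_2 = 13, rank ∂_3 = 0 ⇒ b_2 = 14 − 13 − 0 = 1. So H_2 ≅ Z.

H_0 ≅ Z,  H_1 ≅ Z^2,  H_2 ≅ Z.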